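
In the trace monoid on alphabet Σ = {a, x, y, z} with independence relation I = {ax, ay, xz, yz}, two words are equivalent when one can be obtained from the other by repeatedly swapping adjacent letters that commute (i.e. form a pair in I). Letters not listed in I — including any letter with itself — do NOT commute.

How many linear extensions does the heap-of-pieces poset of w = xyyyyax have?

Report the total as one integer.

#0=x has no predecessor
#1=y depends on [0:x]
#2=y depends on [1:y]
#3=y depends on [2:y]
#4=y depends on [3:y]
#5=a has no predecessor
#6=x depends on [4:y]
sources: [0:x, 5:a]
N(rest) = Σ N(rest − s) over sources s of rest; N(one piece) = 1:
  size 1 → [5]=1  [6]=1
  size 2 → [4,6]=1  [5,6]=2
  size 3 → [3,4,6]=1  [4,5,6]=3
  size 4 → [2,3,4,6]=1  [3,4,5,6]=4
  size 5 → [1,2,3,4,6]=1  [2,3,4,5,6]=5
  first=0(x) contributes 6
  first=5(a) contributes 1
|[w]| = 7

7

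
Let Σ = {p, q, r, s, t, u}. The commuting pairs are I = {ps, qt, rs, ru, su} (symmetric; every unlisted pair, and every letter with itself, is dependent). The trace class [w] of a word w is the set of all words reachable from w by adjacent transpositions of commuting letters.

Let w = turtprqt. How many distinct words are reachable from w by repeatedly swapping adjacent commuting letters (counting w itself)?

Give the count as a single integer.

#0=t has no predecessor
#1=u depends on [0:t]
#2=r depends on [0:t]
#3=t depends on [1:u, 2:r]
#4=p depends on [3:t]
#5=r depends on [4:p]
#6=q depends on [5:r]
#7=t depends on [5:r]
sources: [0:t]
N(rest) = Σ N(rest − s) over sources s of rest; N(one piece) = 1:
  size 1 → [6]=1  [7]=1
  size 2 → [6,7]=2
  size 3 → [5,6,7]=2
  size 4 → [4,5,6,7]=2
  size 5 → [3,4,5,6,7]=2
  size 6 → [1,3,4,5,6,7]=2  [2,3,4,5,6,7]=2
  first=0(t) contributes 4

4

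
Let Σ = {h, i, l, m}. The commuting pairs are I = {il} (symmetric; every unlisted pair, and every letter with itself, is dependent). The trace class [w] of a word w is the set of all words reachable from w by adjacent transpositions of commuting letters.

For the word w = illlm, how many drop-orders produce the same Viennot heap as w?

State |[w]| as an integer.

4

drop 0:i onto floor
drop 1:l onto floor
drop 2:l onto {1:l}
drop 3:l onto {2:l}
drop 4:m onto {0:i, 3:l}
ground layer = {0:i, 1:l}
drop-orders for the pieces not yet dropped (sum over which currently-grounded one goes next):
  1 to go: {4} 1
  2 to go: {0,4} 1  {3,4} 1
  3 to go: {0,3,4} 2  {2,3,4} 1
  if 0:i drops first: 1 orders
  if 1:l drops first: 3 orders
heap linearizations: 4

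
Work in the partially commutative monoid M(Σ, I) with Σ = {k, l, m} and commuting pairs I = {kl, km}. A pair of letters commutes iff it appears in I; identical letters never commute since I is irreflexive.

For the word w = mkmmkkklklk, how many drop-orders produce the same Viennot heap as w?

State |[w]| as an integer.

462

piece 0:m — minimal
piece 1:k — minimal
piece 2:m rests on {0:m}
piece 3:m rests on {2:m}
piece 4:k rests on {1:k}
piece 5:k rests on {4:k}
piece 6:k rests on {5:k}
piece 7:l rests on {3:m}
piece 8:k rests on {6:k}
piece 9:l rests on {7:l}
piece 10:k rests on {8:k}
minimal pieces: {0:m, 1:k}
ways to finish when only these pieces remain (= sum over removing one remaining piece with nothing left below it):
  1 left: {9}→1  {10}→1
  2 left: {7,9}→1  {8,10}→1  {9,10}→2
  3 left: {3,7,9}→1  {6,8,10}→1  {7,9,10}→3  {8,9,10}→3
  4 left: {2,3,7,9}→1  {3,7,9,10}→4  {5,6,8,10}→1  {6,8,9,10}→4  {7,8,9,10}→6
  5 left: {0,2,3,7,9}→1  {2,3,7,9,10}→5  {3,7,8,9,10}→10  {4,5,6,8,10}→1  {5,6,8,9,10}→5  {6,7,8,9,10}→10
  6 left: {0,2,3,7,9,10}→6  {1,4,5,6,8,10}→1  {2,3,7,8,9,10}→15  {3,6,7,8,9,10}→20  {4,5,6,8,9,10}→6  {5,6,7,8,9,10}→15
  7 left: {0,2,3,7,8,9,10}→21  {1,4,5,6,8,9,10}→7  {2,3,6,7,8,9,10}→35  {3,5,6,7,8,9,10}→35  {4,5,6,7,8,9,10}→21
  8 left: {0,2,3,6,7,8,9,10}→56  {1,4,5,6,7,8,9,10}→28  {2,3,5,6,7,8,9,10}→70  {3,4,5,6,7,8,9,10}→56
  9 left: {0,2,3,5,6,7,8,9,10}→126  {1,3,4,5,6,7,8,9,10}→84  {2,3,4,5,6,7,8,9,10}→126
  placing 0:m first → 210 extensions
  placing 1:k first → 252 extensions
total linear extensions = 462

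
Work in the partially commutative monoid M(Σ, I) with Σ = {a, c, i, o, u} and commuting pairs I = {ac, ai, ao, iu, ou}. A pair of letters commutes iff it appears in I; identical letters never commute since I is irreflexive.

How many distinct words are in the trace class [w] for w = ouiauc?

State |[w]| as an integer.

0(o) covers ∅
1(u) covers ∅
2(i) covers 0:o
3(a) covers 1:u
4(u) covers 3:a
5(c) covers 2:i, 4:u
floor of heap: 0:o, 1:u
completions by unplaced set U, small U first (add the entries for U minus each lowest piece of U):
  |U|=1: {5}:1
  |U|=2: {2,5}:1  {4,5}:1
  |U|=3: {0,2,5}:1  {2,4,5}:2  {3,4,5}:1
  |U|=4: {0,2,4,5}:3  {1,3,4,5}:1  {2,3,4,5}:3
  start at 0(o): 4
  start at 1(u): 6
sum over floor = 10

10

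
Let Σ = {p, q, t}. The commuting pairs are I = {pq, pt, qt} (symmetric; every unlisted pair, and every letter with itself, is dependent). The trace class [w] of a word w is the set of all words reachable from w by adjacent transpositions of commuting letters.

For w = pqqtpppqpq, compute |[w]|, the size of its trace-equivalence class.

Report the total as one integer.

#0=p has no predecessor
#1=q has no predecessor
#2=q depends on [1:q]
#3=t has no predecessor
#4=p depends on [0:p]
#5=p depends on [4:p]
#6=p depends on [5:p]
#7=q depends on [2:q]
#8=p depends on [6:p]
#9=q depends on [7:q]
sources: [0:p, 1:q, 3:t]
N(rest) = Σ N(rest − s) over sources s of rest; N(one piece) = 1:
  size 1 → [3]=1  [8]=1  [9]=1
  size 2 → [3,8]=2  [3,9]=2  [6,8]=1  [7,9]=1  [8,9]=2
  size 3 → [2,7,9]=1  [3,6,8]=3  [3,7,9]=3  [3,8,9]=6  [5,6,8]=1  [6,8,9]=3  [7,8,9]=3
  size 4 → [1,2,7,9]=1  [2,3,7,9]=4  [2,7,8,9]=4  [3,5,6,8]=4  [3,6,8,9]=12  [3,7,8,9]=12  [4,5,6,8]=1  [5,6,8,9]=4  [6,7,8,9]=6
  size 5 → [0,4,5,6,8]=1  [1,2,3,7,9]=5  [1,2,7,8,9]=5  [2,3,7,8,9]=20  [2,6,7,8,9]=10  [3,4,5,6,8]=5  [3,5,6,8,9]=20  [3,6,7,8,9]=30  [4,5,6,8,9]=5  [5,6,7,8,9]=10
  size 6 → [0,3,4,5,6,8]=6  [0,4,5,6,8,9]=6  [1,2,3,7,8,9]=30  [1,2,6,7,8,9]=15  [2,3,6,7,8,9]=60  [2,5,6,7,8,9]=20  [3,4,5,6,8,9]=30  [3,5,6,7,8,9]=60  [4,5,6,7,8,9]=15
  size 7 → [0,3,4,5,6,8,9]=42  [0,4,5,6,7,8,9]=21  [1,2,3,6,7,8,9]=105  [1,2,5,6,7,8,9]=35  [2,3,5,6,7,8,9]=140  [2,4,5,6,7,8,9]=35  [3,4,5,6,7,8,9]=105
  size 8 → [0,2,4,5,6,7,8,9]=56  [0,3,4,5,6,7,8,9]=168  [1,2,3,5,6,7,8,9]=280  [1,2,4,5,6,7,8,9]=70  [2,3,4,5,6,7,8,9]=280
  first=0(p) contributes 630
  first=1(q) contributes 504
  first=3(t) contributes 126
|[w]| = 1260

1260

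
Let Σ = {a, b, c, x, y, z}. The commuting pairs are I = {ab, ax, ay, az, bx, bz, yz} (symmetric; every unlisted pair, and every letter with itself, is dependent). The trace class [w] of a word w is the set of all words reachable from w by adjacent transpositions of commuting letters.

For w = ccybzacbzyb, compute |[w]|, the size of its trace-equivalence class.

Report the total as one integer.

#0=c has no predecessor
#1=c depends on [0:c]
#2=y depends on [1:c]
#3=b depends on [2:y]
#4=z depends on [1:c]
#5=a depends on [1:c]
#6=c depends on [3:b, 4:z, 5:a]
#7=b depends on [6:c]
#8=z depends on [6:c]
#9=y depends on [7:b]
#10=b depends on [9:y]
sources: [0:c]
N(rest) = Σ N(rest − s) over sources s of rest; N(one piece) = 1:
  size 1 → [8]=1  [10]=1
  size 2 → [8,10]=2  [9,10]=1
  size 3 → [7,9,10]=1  [8,9,10]=3
  size 4 → [7,8,9,10]=4
  size 5 → [6,7,8,9,10]=4
  size 6 → [3,6,7,8,9,10]=4  [4,6,7,8,9,10]=4  [5,6,7,8,9,10]=4
  size 7 → [2,3,6,7,8,9,10]=4  [3,4,6,7,8,9,10]=8  [3,5,6,7,8,9,10]=8  [4,5,6,7,8,9,10]=8
  size 8 → [2,3,4,6,7,8,9,10]=12  [2,3,5,6,7,8,9,10]=12  [3,4,5,6,7,8,9,10]=24
  size 9 → [2,3,4,5,6,7,8,9,10]=48
  first=0(c) contributes 48

48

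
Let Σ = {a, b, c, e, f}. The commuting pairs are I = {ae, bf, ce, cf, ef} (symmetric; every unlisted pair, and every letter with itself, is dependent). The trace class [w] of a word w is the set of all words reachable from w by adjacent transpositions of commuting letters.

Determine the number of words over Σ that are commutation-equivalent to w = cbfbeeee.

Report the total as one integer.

piece 0:c — minimal
piece 1:b rests on {0:c}
piece 2:f — minimal
piece 3:b rests on {1:b}
piece 4:e rests on {3:b}
piece 5:e rests on {4:e}
piece 6:e rests on {5:e}
piece 7:e rests on {6:e}
minimal pieces: {0:c, 2:f}
ways to finish when only these pieces remain (= sum over removing one remaining piece with nothing left below it):
  1 left: {2}→1  {7}→1
  2 left: {2,7}→2  {6,7}→1
  3 left: {2,6,7}→3  {5,6,7}→1
  4 left: {2,5,6,7}→4  {4,5,6,7}→1
  5 left: {2,4,5,6,7}→5  {3,4,5,6,7}→1
  6 left: {1,3,4,5,6,7}→1  {2,3,4,5,6,7}→6
  placing 0:c first → 7 extensions
  placing 2:f first → 1 extensions
total linear extensions = 8

8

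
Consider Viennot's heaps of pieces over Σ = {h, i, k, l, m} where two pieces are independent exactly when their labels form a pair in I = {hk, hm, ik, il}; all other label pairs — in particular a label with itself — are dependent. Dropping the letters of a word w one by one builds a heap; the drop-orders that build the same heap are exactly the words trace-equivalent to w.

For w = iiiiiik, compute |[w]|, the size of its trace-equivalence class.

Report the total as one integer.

7

piece 0:i — minimal
piece 1:i rests on {0:i}
piece 2:i rests on {1:i}
piece 3:i rests on {2:i}
piece 4:i rests on {3:i}
piece 5:i rests on {4:i}
piece 6:k — minimal
minimal pieces: {0:i, 6:k}
ways to finish when only these pieces remain (= sum over removing one remaining piece with nothing left below it):
  1 left: {5}→1  {6}→1
  2 left: {4,5}→1  {5,6}→2
  3 left: {3,4,5}→1  {4,5,6}→3
  4 left: {2,3,4,5}→1  {3,4,5,6}→4
  5 left: {1,2,3,4,5}→1  {2,3,4,5,6}→5
  placing 0:i first → 6 extensions
  placing 6:k first → 1 extensions
total linear extensions = 7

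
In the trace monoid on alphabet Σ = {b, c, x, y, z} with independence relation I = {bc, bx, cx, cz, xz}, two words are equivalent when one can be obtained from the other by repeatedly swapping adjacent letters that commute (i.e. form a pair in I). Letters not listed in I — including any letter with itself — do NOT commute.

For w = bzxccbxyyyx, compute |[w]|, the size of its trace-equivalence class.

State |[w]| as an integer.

210

piece 0:b — minimal
piece 1:z rests on {0:b}
piece 2:x — minimal
piece 3:c — minimal
piece 4:c rests on {3:c}
piece 5:b rests on {1:z}
piece 6:x rests on {2:x}
piece 7:y rests on {4:c, 5:b, 6:x}
piece 8:y rests on {7:y}
piece 9:y rests on {8:y}
piece 10:x rests on {9:y}
minimal pieces: {0:b, 2:x, 3:c}
ways to finish when only these pieces remain (= sum over removing one remaining piece with nothing left below it):
  1 left: {10}→1
  2 left: {9,10}→1
  3 left: {8,9,10}→1
  4 left: {7,8,9,10}→1
  5 left: {4,7,8,9,10}→1  {5,7,8,9,10}→1  {6,7,8,9,10}→1
  6 left: {1,5,7,8,9,10}→1  {2,6,7,8,9,10}→1  {3,4,7,8,9,10}→1  {4,5,7,8,9,10}→2  {4,6,7,8,9,10}→2  {5,6,7,8,9,10}→2
  7 left: {0,1,5,7,8,9,10}→1  {1,4,5,7,8,9,10}→3  {1,5,6,7,8,9,10}→3  {2,4,6,7,8,9,10}→3  {2,5,6,7,8,9,10}→3  {3,4,5,7,8,9,10}→3  {3,4,6,7,8,9,10}→3  {4,5,6,7,8,9,10}→6
  8 left: {0,1,4,5,7,8,9,10}→4  {0,1,5,6,7,8,9,10}→4  {1,2,5,6,7,8,9,10}→6  {1,3,4,5,7,8,9,10}→6  {1,4,5,6,7,8,9,10}→12  {2,3,4,6,7,8,9,10}→6  {2,4,5,6,7,8,9,10}→12  {3,4,5,6,7,8,9,10}→12
  9 left: {0,1,2,5,6,7,8,9,10}→10  {0,1,3,4,5,7,8,9,10}→10  {0,1,4,5,6,7,8,9,10}→20  {1,2,4,5,6,7,8,9,10}→30  {1,3,4,5,6,7,8,9,10}→30  {2,3,4,5,6,7,8,9,10}→30
  placing 0:b first → 90 extensions
  placing 2:x first → 60 extensions
  placing 3:c first → 60 extensions
total linear extensions = 210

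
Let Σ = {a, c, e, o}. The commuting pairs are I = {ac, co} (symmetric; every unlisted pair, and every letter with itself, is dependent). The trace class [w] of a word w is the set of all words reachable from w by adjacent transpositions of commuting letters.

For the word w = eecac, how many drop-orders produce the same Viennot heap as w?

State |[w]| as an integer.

3

drop 0:e onto floor
drop 1:e onto {0:e}
drop 2:c onto {1:e}
drop 3:a onto {1:e}
drop 4:c onto {2:c}
ground layer = {0:e}
drop-orders for the pieces not yet dropped (sum over which currently-grounded one goes next):
  1 to go: {3} 1  {4} 1
  2 to go: {2,4} 1  {3,4} 2
  3 to go: {2,3,4} 3
  if 0:e drops first: 3 orders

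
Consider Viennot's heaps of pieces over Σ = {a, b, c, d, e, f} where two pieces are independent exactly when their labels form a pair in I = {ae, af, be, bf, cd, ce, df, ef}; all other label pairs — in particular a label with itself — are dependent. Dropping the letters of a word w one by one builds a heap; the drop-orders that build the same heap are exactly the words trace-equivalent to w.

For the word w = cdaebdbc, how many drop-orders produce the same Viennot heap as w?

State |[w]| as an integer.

7

#0=c has no predecessor
#1=d has no predecessor
#2=a depends on [0:c, 1:d]
#3=e depends on [1:d]
#4=b depends on [2:a]
#5=d depends on [3:e, 4:b]
#6=b depends on [5:d]
#7=c depends on [6:b]
sources: [0:c, 1:d]
N(rest) = Σ N(rest − s) over sources s of rest; N(one piece) = 1:
  size 1 → [7]=1
  size 2 → [6,7]=1
  size 3 → [5,6,7]=1
  size 4 → [3,5,6,7]=1  [4,5,6,7]=1
  size 5 → [2,4,5,6,7]=1  [3,4,5,6,7]=2
  size 6 → [0,2,4,5,6,7]=1  [2,3,4,5,6,7]=3
  first=0(c) contributes 3
  first=1(d) contributes 4
|[w]| = 7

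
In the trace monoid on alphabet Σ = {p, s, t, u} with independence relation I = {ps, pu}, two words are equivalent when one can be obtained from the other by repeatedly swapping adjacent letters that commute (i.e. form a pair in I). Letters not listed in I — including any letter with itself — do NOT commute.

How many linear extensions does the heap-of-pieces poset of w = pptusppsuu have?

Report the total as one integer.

21

#0=p has no predecessor
#1=p depends on [0:p]
#2=t depends on [1:p]
#3=u depends on [2:t]
#4=s depends on [3:u]
#5=p depends on [2:t]
#6=p depends on [5:p]
#7=s depends on [4:s]
#8=u depends on [7:s]
#9=u depends on [8:u]
sources: [0:p]
N(rest) = Σ N(rest − s) over sources s of rest; N(one piece) = 1:
  size 1 → [6]=1  [9]=1
  size 2 → [5,6]=1  [6,9]=2  [8,9]=1
  size 3 → [5,6,9]=3  [6,8,9]=3  [7,8,9]=1
  size 4 → [4,7,8,9]=1  [5,6,8,9]=6  [6,7,8,9]=4
  size 5 → [3,4,7,8,9]=1  [4,6,7,8,9]=5  [5,6,7,8,9]=10
  size 6 → [3,4,6,7,8,9]=6  [4,5,6,7,8,9]=15
  size 7 → [3,4,5,6,7,8,9]=21
  size 8 → [2,3,4,5,6,7,8,9]=21
  first=0(p) contributes 21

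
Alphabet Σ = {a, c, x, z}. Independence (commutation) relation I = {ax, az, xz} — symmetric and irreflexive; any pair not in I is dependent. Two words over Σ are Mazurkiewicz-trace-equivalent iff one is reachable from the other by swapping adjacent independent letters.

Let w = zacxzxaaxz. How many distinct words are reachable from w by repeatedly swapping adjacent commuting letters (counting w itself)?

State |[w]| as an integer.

#0=z has no predecessor
#1=a has no predecessor
#2=c depends on [0:z, 1:a]
#3=x depends on [2:c]
#4=z depends on [2:c]
#5=x depends on [3:x]
#6=a depends on [2:c]
#7=a depends on [6:a]
#8=x depends on [5:x]
#9=z depends on [4:z]
sources: [0:z, 1:a]
N(rest) = Σ N(rest − s) over sources s of rest; N(one piece) = 1:
  size 1 → [7]=1  [8]=1  [9]=1
  size 2 → [4,9]=1  [5,8]=1  [6,7]=1  [7,8]=2  [7,9]=2  [8,9]=2
  size 3 → [3,5,8]=1  [4,7,9]=3  [4,8,9]=3  [5,7,8]=3  [5,8,9]=3  [6,7,8]=3  [6,7,9]=3  [7,8,9]=6
  size 4 → [3,5,7,8]=4  [3,5,8,9]=4  [4,5,8,9]=6  [4,6,7,9]=6  [4,7,8,9]=12  [5,6,7,8]=6  [5,7,8,9]=12  [6,7,8,9]=12
  size 5 → [3,4,5,8,9]=10  [3,5,6,7,8]=10  [3,5,7,8,9]=20  [4,5,7,8,9]=30  [4,6,7,8,9]=30  [5,6,7,8,9]=30
  size 6 → [3,4,5,7,8,9]=60  [3,5,6,7,8,9]=60  [4,5,6,7,8,9]=90
  size 7 → [3,4,5,6,7,8,9]=210
  size 8 → [2,3,4,5,6,7,8,9]=210
  first=0(z) contributes 210
  first=1(a) contributes 210
|[w]| = 420

420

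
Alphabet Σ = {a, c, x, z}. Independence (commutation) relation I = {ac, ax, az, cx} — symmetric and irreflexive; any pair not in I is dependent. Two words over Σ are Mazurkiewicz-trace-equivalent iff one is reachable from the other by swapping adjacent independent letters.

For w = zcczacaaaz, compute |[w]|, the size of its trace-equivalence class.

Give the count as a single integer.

piece 0:z — minimal
piece 1:c rests on {0:z}
piece 2:c rests on {1:c}
piece 3:z rests on {2:c}
piece 4:a — minimal
piece 5:c rests on {3:z}
piece 6:a rests on {4:a}
piece 7:a rests on {6:a}
piece 8:a rests on {7:a}
piece 9:z rests on {5:c}
minimal pieces: {0:z, 4:a}
ways to finish when only these pieces remain (= sum over removing one remaining piece with nothing left below it):
  1 left: {8}→1  {9}→1
  2 left: {5,9}→1  {7,8}→1  {8,9}→2
  3 left: {3,5,9}→1  {5,8,9}→3  {6,7,8}→1  {7,8,9}→3
  4 left: {2,3,5,9}→1  {3,5,8,9}→4  {4,6,7,8}→1  {5,7,8,9}→6  {6,7,8,9}→4
  5 left: {1,2,3,5,9}→1  {2,3,5,8,9}→5  {3,5,7,8,9}→10  {4,6,7,8,9}→5  {5,6,7,8,9}→10
  6 left: {0,1,2,3,5,9}→1  {1,2,3,5,8,9}→6  {2,3,5,7,8,9}→15  {3,5,6,7,8,9}→20  {4,5,6,7,8,9}→15
  7 left: {0,1,2,3,5,8,9}→7  {1,2,3,5,7,8,9}→21  {2,3,5,6,7,8,9}→35  {3,4,5,6,7,8,9}→35
  8 left: {0,1,2,3,5,7,8,9}→28  {1,2,3,5,6,7,8,9}→56  {2,3,4,5,6,7,8,9}→70
  placing 0:z first → 126 extensions
  placing 4:a first → 84 extensions
total linear extensions = 210

210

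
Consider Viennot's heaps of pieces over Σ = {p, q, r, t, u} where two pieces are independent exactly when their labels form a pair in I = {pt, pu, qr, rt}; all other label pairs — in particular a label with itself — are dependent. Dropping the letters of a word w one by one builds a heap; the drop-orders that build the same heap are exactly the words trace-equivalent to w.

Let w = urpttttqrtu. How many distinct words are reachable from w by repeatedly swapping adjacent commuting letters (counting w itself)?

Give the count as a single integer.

65

#0=u has no predecessor
#1=r depends on [0:u]
#2=p depends on [1:r]
#3=t depends on [0:u]
#4=t depends on [3:t]
#5=t depends on [4:t]
#6=t depends on [5:t]
#7=q depends on [2:p, 6:t]
#8=r depends on [2:p]
#9=t depends on [7:q]
#10=u depends on [8:r, 9:t]
sources: [0:u]
N(rest) = Σ N(rest − s) over sources s of rest; N(one piece) = 1:
  size 1 → [10]=1
  size 2 → [8,10]=1  [9,10]=1
  size 3 → [7,9,10]=1  [8,9,10]=2
  size 4 → [6,7,9,10]=1  [7,8,9,10]=3
  size 5 → [2,7,8,9,10]=3  [5,6,7,9,10]=1  [6,7,8,9,10]=4
  size 6 → [1,2,7,8,9,10]=3  [2,6,7,8,9,10]=7  [4,5,6,7,9,10]=1  [5,6,7,8,9,10]=5
  size 7 → [1,2,6,7,8,9,10]=10  [2,5,6,7,8,9,10]=12  [3,4,5,6,7,9,10]=1  [4,5,6,7,8,9,10]=6
  size 8 → [1,2,5,6,7,8,9,10]=22  [2,4,5,6,7,8,9,10]=18  [3,4,5,6,7,8,9,10]=7
  size 9 → [1,2,4,5,6,7,8,9,10]=40  [2,3,4,5,6,7,8,9,10]=25
  first=0(u) contributes 65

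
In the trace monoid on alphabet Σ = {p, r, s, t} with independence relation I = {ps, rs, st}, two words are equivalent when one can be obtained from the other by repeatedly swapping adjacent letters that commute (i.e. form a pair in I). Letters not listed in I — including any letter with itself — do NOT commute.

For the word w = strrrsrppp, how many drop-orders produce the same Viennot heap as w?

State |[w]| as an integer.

45

drop 0:s onto floor
drop 1:t onto floor
drop 2:r onto {1:t}
drop 3:r onto {2:r}
drop 4:r onto {3:r}
drop 5:s onto {0:s}
drop 6:r onto {4:r}
drop 7:p onto {6:r}
drop 8:p onto {7:p}
drop 9:p onto {8:p}
ground layer = {0:s, 1:t}
drop-orders for the pieces not yet dropped (sum over which currently-grounded one goes next):
  1 to go: {5} 1  {9} 1
  2 to go: {0,5} 1  {5,9} 2  {8,9} 1
  3 to go: {0,5,9} 3  {5,8,9} 3  {7,8,9} 1
  4 to go: {0,5,8,9} 6  {5,7,8,9} 4  {6,7,8,9} 1
  5 to go: {0,5,7,8,9} 10  {4,6,7,8,9} 1  {5,6,7,8,9} 5
  6 to go: {0,5,6,7,8,9} 15  {3,4,6,7,8,9} 1  {4,5,6,7,8,9} 6
  7 to go: {0,4,5,6,7,8,9} 21  {2,3,4,6,7,8,9} 1  {3,4,5,6,7,8,9} 7
  8 to go: {0,3,4,5,6,7,8,9} 28  {1,2,3,4,6,7,8,9} 1  {2,3,4,5,6,7,8,9} 8
  if 0:s drops first: 9 orders
  if 1:t drops first: 36 orders
heap linearizations: 45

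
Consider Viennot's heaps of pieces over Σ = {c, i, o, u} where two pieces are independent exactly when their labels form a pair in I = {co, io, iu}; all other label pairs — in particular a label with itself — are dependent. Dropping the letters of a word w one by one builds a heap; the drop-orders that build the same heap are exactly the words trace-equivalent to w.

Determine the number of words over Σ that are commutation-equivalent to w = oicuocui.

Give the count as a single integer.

15

drop 0:o onto floor
drop 1:i onto floor
drop 2:c onto {1:i}
drop 3:u onto {0:o, 2:c}
drop 4:o onto {3:u}
drop 5:c onto {3:u}
drop 6:u onto {4:o, 5:c}
drop 7:i onto {5:c}
ground layer = {0:o, 1:i}
drop-orders for the pieces not yet dropped (sum over which currently-grounded one goes next):
  1 to go: {6} 1  {7} 1
  2 to go: {4,6} 1  {6,7} 2
  3 to go: {4,6,7} 3  {5,6,7} 2
  4 to go: {4,5,6,7} 5
  5 to go: {3,4,5,6,7} 5
  6 to go: {0,3,4,5,6,7} 5  {2,3,4,5,6,7} 5
  if 0:o drops first: 5 orders
  if 1:i drops first: 10 orders
heap linearizations: 15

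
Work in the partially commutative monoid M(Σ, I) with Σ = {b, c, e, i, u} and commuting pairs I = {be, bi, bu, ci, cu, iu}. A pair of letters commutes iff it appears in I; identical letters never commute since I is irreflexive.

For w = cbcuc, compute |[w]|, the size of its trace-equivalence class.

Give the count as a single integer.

#0=c has no predecessor
#1=b depends on [0:c]
#2=c depends on [1:b]
#3=u has no predecessor
#4=c depends on [2:c]
sources: [0:c, 3:u]
N(rest) = Σ N(rest − s) over sources s of rest; N(one piece) = 1:
  size 1 → [3]=1  [4]=1
  size 2 → [2,4]=1  [3,4]=2
  size 3 → [1,2,4]=1  [2,3,4]=3
  first=0(c) contributes 4
  first=3(u) contributes 1
|[w]| = 5

5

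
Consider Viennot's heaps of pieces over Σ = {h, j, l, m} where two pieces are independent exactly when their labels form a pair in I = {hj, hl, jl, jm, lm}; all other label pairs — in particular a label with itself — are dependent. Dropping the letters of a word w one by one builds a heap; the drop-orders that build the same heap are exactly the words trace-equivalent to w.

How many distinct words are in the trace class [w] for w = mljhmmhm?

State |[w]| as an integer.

drop 0:m onto floor
drop 1:l onto floor
drop 2:j onto floor
drop 3:h onto {0:m}
drop 4:m onto {3:h}
drop 5:m onto {4:m}
drop 6:h onto {5:m}
drop 7:m onto {6:h}
ground layer = {0:m, 1:l, 2:j}
drop-orders for the pieces not yet dropped (sum over which currently-grounded one goes next):
  1 to go: {1} 1  {2} 1  {7} 1
  2 to go: {1,2} 2  {1,7} 2  {2,7} 2  {6,7} 1
  3 to go: {1,2,7} 6  {1,6,7} 3  {2,6,7} 3  {5,6,7} 1
  4 to go: {1,2,6,7} 12  {1,5,6,7} 4  {2,5,6,7} 4  {4,5,6,7} 1
  5 to go: {1,2,5,6,7} 20  {1,4,5,6,7} 5  {2,4,5,6,7} 5  {3,4,5,6,7} 1
  6 to go: {0,3,4,5,6,7} 1  {1,2,4,5,6,7} 30  {1,3,4,5,6,7} 6  {2,3,4,5,6,7} 6
  if 0:m drops first: 42 orders
  if 1:l drops first: 7 orders
  if 2:j drops first: 7 orders
heap linearizations: 56

56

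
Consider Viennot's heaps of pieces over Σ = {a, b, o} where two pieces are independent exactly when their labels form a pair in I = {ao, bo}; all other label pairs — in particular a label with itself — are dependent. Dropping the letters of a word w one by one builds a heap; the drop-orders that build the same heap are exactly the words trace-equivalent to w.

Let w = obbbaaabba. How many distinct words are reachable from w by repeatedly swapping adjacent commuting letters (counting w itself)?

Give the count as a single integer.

10

piece 0:o — minimal
piece 1:b — minimal
piece 2:b rests on {1:b}
piece 3:b rests on {2:b}
piece 4:a rests on {3:b}
piece 5:a rests on {4:a}
piece 6:a rests on {5:a}
piece 7:b rests on {6:a}
piece 8:b rests on {7:b}
piece 9:a rests on {8:b}
minimal pieces: {0:o, 1:b}
ways to finish when only these pieces remain (= sum over removing one remaining piece with nothing left below it):
  1 left: {0}→1  {9}→1
  2 left: {0,9}→2  {8,9}→1
  3 left: {0,8,9}→3  {7,8,9}→1
  4 left: {0,7,8,9}→4  {6,7,8,9}→1
  5 left: {0,6,7,8,9}→5  {5,6,7,8,9}→1
  6 left: {0,5,6,7,8,9}→6  {4,5,6,7,8,9}→1
  7 left: {0,4,5,6,7,8,9}→7  {3,4,5,6,7,8,9}→1
  8 left: {0,3,4,5,6,7,8,9}→8  {2,3,4,5,6,7,8,9}→1
  placing 0:o first → 1 extensions
  placing 1:b first → 9 extensions
total linear extensions = 10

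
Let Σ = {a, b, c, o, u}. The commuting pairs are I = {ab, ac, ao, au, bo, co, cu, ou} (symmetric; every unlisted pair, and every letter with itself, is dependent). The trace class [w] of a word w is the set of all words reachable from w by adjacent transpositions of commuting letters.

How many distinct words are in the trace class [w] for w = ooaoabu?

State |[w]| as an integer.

0(o) covers ∅
1(o) covers 0:o
2(a) covers ∅
3(o) covers 1:o
4(a) covers 2:a
5(b) covers ∅
6(u) covers 5:b
floor of heap: 0:o, 2:a, 5:b
completions by unplaced set U, small U first (add the entries for U minus each lowest piece of U):
  |U|=1: {3}:1  {4}:1  {6}:1
  |U|=2: {1,3}:1  {2,4}:1  {3,4}:2  {3,6}:2  {4,6}:2  {5,6}:1
  |U|=3: {0,1,3}:1  {1,3,4}:3  {1,3,6}:3  {2,3,4}:3  {2,4,6}:3  {3,4,6}:6  {3,5,6}:3  {4,5,6}:3
  |U|=4: {0,1,3,4}:4  {0,1,3,6}:4  {1,2,3,4}:6  {1,3,4,6}:12  {1,3,5,6}:6  {2,3,4,6}:12  {2,4,5,6}:6  {3,4,5,6}:12
  |U|=5: {0,1,2,3,4}:10  {0,1,3,4,6}:20  {0,1,3,5,6}:10  {1,2,3,4,6}:30  {1,3,4,5,6}:30  {2,3,4,5,6}:30
  start at 0(o): 90
  start at 2(a): 60
  start at 5(b): 60
sum over floor = 210

210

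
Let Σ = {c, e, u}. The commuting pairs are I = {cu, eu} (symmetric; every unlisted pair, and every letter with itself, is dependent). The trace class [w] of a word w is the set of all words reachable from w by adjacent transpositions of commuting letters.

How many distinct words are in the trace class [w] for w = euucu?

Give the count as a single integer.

10

piece 0:e — minimal
piece 1:u — minimal
piece 2:u rests on {1:u}
piece 3:c rests on {0:e}
piece 4:u rests on {2:u}
minimal pieces: {0:e, 1:u}
ways to finish when only these pieces remain (= sum over removing one remaining piece with nothing left below it):
  1 left: {3}→1  {4}→1
  2 left: {0,3}→1  {2,4}→1  {3,4}→2
  3 left: {0,3,4}→3  {1,2,4}→1  {2,3,4}→3
  placing 0:e first → 4 extensions
  placing 1:u first → 6 extensions
total linear extensions = 10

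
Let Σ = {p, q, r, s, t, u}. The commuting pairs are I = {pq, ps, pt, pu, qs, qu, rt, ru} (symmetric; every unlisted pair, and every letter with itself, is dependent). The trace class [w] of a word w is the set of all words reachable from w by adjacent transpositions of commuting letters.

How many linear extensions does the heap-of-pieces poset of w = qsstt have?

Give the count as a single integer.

piece 0:q — minimal
piece 1:s — minimal
piece 2:s rests on {1:s}
piece 3:t rests on {0:q, 2:s}
piece 4:t rests on {3:t}
minimal pieces: {0:q, 1:s}
ways to finish when only these pieces remain (= sum over removing one remaining piece with nothing left below it):
  1 left: {4}→1
  2 left: {3,4}→1
  3 left: {0,3,4}→1  {2,3,4}→1
  placing 0:q first → 1 extensions
  placing 1:s first → 2 extensions
total linear extensions = 3

3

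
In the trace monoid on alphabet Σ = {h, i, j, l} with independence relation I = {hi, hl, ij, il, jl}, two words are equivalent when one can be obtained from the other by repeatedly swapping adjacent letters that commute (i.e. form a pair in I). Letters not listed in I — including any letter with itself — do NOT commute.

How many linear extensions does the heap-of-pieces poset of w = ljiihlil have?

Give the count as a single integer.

0(l) covers ∅
1(j) covers ∅
2(i) covers ∅
3(i) covers 2:i
4(h) covers 1:j
5(l) covers 0:l
6(i) covers 3:i
7(l) covers 5:l
floor of heap: 0:l, 1:j, 2:i
completions by unplaced set U, small U first (add the entries for U minus each lowest piece of U):
  |U|=1: {4}:1  {6}:1  {7}:1
  |U|=2: {1,4}:1  {3,6}:1  {4,6}:2  {4,7}:2  {5,7}:1  {6,7}:2
  |U|=3: {0,5,7}:1  {1,4,6}:3  {1,4,7}:3  {2,3,6}:1  {3,4,6}:3  {3,6,7}:3  {4,5,7}:3  {4,6,7}:6  {5,6,7}:3
  |U|=4: {0,4,5,7}:4  {0,5,6,7}:4  {1,3,4,6}:6  {1,4,5,7}:6  {1,4,6,7}:12  {2,3,4,6}:4  {2,3,6,7}:4  {3,4,6,7}:12  {3,5,6,7}:6  {4,5,6,7}:12
  |U|=5: {0,1,4,5,7}:10  {0,3,5,6,7}:10  {0,4,5,6,7}:20  {1,2,3,4,6}:10  {1,3,4,6,7}:30  {1,4,5,6,7}:30  {2,3,4,6,7}:20  {2,3,5,6,7}:10  {3,4,5,6,7}:30
  |U|=6: {0,1,4,5,6,7}:60  {0,2,3,5,6,7}:20  {0,3,4,5,6,7}:60  {1,2,3,4,6,7}:60  {1,3,4,5,6,7}:90  {2,3,4,5,6,7}:60
  start at 0(l): 210
  start at 1(j): 140
  start at 2(i): 210
sum over floor = 560

560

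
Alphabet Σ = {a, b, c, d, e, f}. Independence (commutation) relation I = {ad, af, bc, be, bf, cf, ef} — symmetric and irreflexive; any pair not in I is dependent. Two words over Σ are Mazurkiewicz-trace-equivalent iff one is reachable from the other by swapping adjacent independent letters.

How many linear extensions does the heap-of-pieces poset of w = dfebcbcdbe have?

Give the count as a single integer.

120

piece 0:d — minimal
piece 1:f rests on {0:d}
piece 2:e rests on {0:d}
piece 3:b rests on {0:d}
piece 4:c rests on {2:e}
piece 5:b rests on {3:b}
piece 6:c rests on {4:c}
piece 7:d rests on {1:f, 5:b, 6:c}
piece 8:b rests on {7:d}
piece 9:e rests on {7:d}
minimal pieces: {0:d}
ways to finish when only these pieces remain (= sum over removing one remaining piece with nothing left below it):
  1 left: {8}→1  {9}→1
  2 left: {8,9}→2
  3 left: {7,8,9}→2
  4 left: {1,7,8,9}→2  {5,7,8,9}→2  {6,7,8,9}→2
  5 left: {1,5,7,8,9}→4  {1,6,7,8,9}→4  {3,5,7,8,9}→2  {4,6,7,8,9}→2  {5,6,7,8,9}→4
  6 left: {1,3,5,7,8,9}→6  {1,4,6,7,8,9}→6  {1,5,6,7,8,9}→12  {2,4,6,7,8,9}→2  {3,5,6,7,8,9}→6  {4,5,6,7,8,9}→6
  7 left: {1,2,4,6,7,8,9}→8  {1,3,5,6,7,8,9}→24  {1,4,5,6,7,8,9}→24  {2,4,5,6,7,8,9}→8  {3,4,5,6,7,8,9}→12
  8 left: {1,2,4,5,6,7,8,9}→40  {1,3,4,5,6,7,8,9}→60  {2,3,4,5,6,7,8,9}→20
  placing 0:d first → 120 extensions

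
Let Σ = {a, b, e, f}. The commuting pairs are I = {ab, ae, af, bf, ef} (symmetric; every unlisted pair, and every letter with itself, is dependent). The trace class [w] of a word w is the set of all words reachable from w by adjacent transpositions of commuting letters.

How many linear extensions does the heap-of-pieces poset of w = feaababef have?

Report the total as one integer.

piece 0:f — minimal
piece 1:e — minimal
piece 2:a — minimal
piece 3:a rests on {2:a}
piece 4:b rests on {1:e}
piece 5:a rests on {3:a}
piece 6:b rests on {4:b}
piece 7:e rests on {6:b}
piece 8:f rests on {0:f}
minimal pieces: {0:f, 1:e, 2:a}
ways to finish when only these pieces remain (= sum over removing one remaining piece with nothing left below it):
  1 left: {5}→1  {7}→1  {8}→1
  2 left: {0,8}→1  {3,5}→1  {5,7}→2  {5,8}→2  {6,7}→1  {7,8}→2
  3 left: {0,5,8}→3  {0,7,8}→3  {2,3,5}→1  {3,5,7}→3  {3,5,8}→3  {4,6,7}→1  {5,6,7}→3  {5,7,8}→6  {6,7,8}→3
  4 left: {0,3,5,8}→6  {0,5,7,8}→12  {0,6,7,8}→6  {1,4,6,7}→1  {2,3,5,7}→4  {2,3,5,8}→4  {3,5,6,7}→6  {3,5,7,8}→12  {4,5,6,7}→4  {4,6,7,8}→4  {5,6,7,8}→12
  5 left: {0,2,3,5,8}→10  {0,3,5,7,8}→30  {0,4,6,7,8}→10  {0,5,6,7,8}→30  {1,4,5,6,7}→5  {1,4,6,7,8}→5  {2,3,5,6,7}→10  {2,3,5,7,8}→20  {3,4,5,6,7}→10  {3,5,6,7,8}→30  {4,5,6,7,8}→20
  6 left: {0,1,4,6,7,8}→15  {0,2,3,5,7,8}→60  {0,3,5,6,7,8}→90  {0,4,5,6,7,8}→60  {1,3,4,5,6,7}→15  {1,4,5,6,7,8}→30  {2,3,4,5,6,7}→20  {2,3,5,6,7,8}→60  {3,4,5,6,7,8}→60
  7 left: {0,1,4,5,6,7,8}→105  {0,2,3,5,6,7,8}→210  {0,3,4,5,6,7,8}→210  {1,2,3,4,5,6,7}→35  {1,3,4,5,6,7,8}→105  {2,3,4,5,6,7,8}→140
  placing 0:f first → 280 extensions
  placing 1:e first → 560 extensions
  placing 2:a first → 420 extensions
total linear extensions = 1260

1260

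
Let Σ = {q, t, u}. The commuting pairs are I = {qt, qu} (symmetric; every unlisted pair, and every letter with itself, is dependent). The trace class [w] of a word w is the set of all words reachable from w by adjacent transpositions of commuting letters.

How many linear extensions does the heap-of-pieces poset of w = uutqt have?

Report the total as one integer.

5

#0=u has no predecessor
#1=u depends on [0:u]
#2=t depends on [1:u]
#3=q has no predecessor
#4=t depends on [2:t]
sources: [0:u, 3:q]
N(rest) = Σ N(rest − s) over sources s of rest; N(one piece) = 1:
  size 1 → [3]=1  [4]=1
  size 2 → [2,4]=1  [3,4]=2
  size 3 → [1,2,4]=1  [2,3,4]=3
  first=0(u) contributes 4
  first=3(q) contributes 1
|[w]| = 5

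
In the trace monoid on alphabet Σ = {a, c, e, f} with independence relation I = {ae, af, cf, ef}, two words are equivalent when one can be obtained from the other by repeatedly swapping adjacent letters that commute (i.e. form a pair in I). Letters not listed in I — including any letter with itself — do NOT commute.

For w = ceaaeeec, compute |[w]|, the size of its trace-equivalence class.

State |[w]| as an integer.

15

0(c) covers ∅
1(e) covers 0:c
2(a) covers 0:c
3(a) covers 2:a
4(e) covers 1:e
5(e) covers 4:e
6(e) covers 5:e
7(c) covers 3:a, 6:e
floor of heap: 0:c
completions by unplaced set U, small U first (add the entries for U minus each lowest piece of U):
  |U|=1: {7}:1
  |U|=2: {3,7}:1  {6,7}:1
  |U|=3: {2,3,7}:1  {3,6,7}:2  {5,6,7}:1
  |U|=4: {2,3,6,7}:3  {3,5,6,7}:3  {4,5,6,7}:1
  |U|=5: {1,4,5,6,7}:1  {2,3,5,6,7}:6  {3,4,5,6,7}:4
  |U|=6: {1,3,4,5,6,7}:5  {2,3,4,5,6,7}:10
  start at 0(c): 15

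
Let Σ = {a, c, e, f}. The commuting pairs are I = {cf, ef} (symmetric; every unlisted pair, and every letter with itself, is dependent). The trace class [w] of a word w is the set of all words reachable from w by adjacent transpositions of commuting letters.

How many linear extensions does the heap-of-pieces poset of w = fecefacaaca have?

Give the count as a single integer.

drop 0:f onto floor
drop 1:e onto floor
drop 2:c onto {1:e}
drop 3:e onto {2:c}
drop 4:f onto {0:f}
drop 5:a onto {3:e, 4:f}
drop 6:c onto {5:a}
drop 7:a onto {6:c}
drop 8:a onto {7:a}
drop 9:c onto {8:a}
drop 10:a onto {9:c}
ground layer = {0:f, 1:e}
drop-orders for the pieces not yet dropped (sum over which currently-grounded one goes next):
  1 to go: {10} 1
  2 to go: {9,10} 1
  3 to go: {8,9,10} 1
  4 to go: {7,8,9,10} 1
  5 to go: {6,7,8,9,10} 1
  6 to go: {5,6,7,8,9,10} 1
  7 to go: {3,5,6,7,8,9,10} 1  {4,5,6,7,8,9,10} 1
  8 to go: {0,4,5,6,7,8,9,10} 1  {2,3,5,6,7,8,9,10} 1  {3,4,5,6,7,8,9,10} 2
  9 to go: {0,3,4,5,6,7,8,9,10} 3  {1,2,3,5,6,7,8,9,10} 1  {2,3,4,5,6,7,8,9,10} 3
  if 0:f drops first: 4 orders
  if 1:e drops first: 6 orders
heap linearizations: 10

10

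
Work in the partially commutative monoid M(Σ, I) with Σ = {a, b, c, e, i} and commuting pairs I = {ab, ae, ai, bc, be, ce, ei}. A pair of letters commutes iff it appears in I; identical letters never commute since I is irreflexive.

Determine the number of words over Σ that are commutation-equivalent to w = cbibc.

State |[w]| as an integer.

4

#0=c has no predecessor
#1=b has no predecessor
#2=i depends on [0:c, 1:b]
#3=b depends on [2:i]
#4=c depends on [2:i]
sources: [0:c, 1:b]
N(rest) = Σ N(rest − s) over sources s of rest; N(one piece) = 1:
  size 1 → [3]=1  [4]=1
  size 2 → [3,4]=2
  size 3 → [2,3,4]=2
  first=0(c) contributes 2
  first=1(b) contributes 2
|[w]| = 4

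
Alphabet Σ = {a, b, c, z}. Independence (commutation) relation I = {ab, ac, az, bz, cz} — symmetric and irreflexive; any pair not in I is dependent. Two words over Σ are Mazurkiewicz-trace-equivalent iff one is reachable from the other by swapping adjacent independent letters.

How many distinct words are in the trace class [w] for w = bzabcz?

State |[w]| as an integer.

0(b) covers ∅
1(z) covers ∅
2(a) covers ∅
3(b) covers 0:b
4(c) covers 3:b
5(z) covers 1:z
floor of heap: 0:b, 1:z, 2:a
completions by unplaced set U, small U first (add the entries for U minus each lowest piece of U):
  |U|=1: {2}:1  {4}:1  {5}:1
  |U|=2: {1,5}:1  {2,4}:2  {2,5}:2  {3,4}:1  {4,5}:2
  |U|=3: {0,3,4}:1  {1,2,5}:3  {1,4,5}:3  {2,3,4}:3  {2,4,5}:6  {3,4,5}:3
  |U|=4: {0,2,3,4}:4  {0,3,4,5}:4  {1,2,4,5}:12  {1,3,4,5}:6  {2,3,4,5}:12
  start at 0(b): 30
  start at 1(z): 20
  start at 2(a): 10
sum over floor = 60

60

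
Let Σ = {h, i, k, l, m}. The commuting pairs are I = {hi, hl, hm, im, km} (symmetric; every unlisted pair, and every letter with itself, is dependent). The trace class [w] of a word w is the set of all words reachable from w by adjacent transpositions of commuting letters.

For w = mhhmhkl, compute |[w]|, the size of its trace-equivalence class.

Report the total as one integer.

drop 0:m onto floor
drop 1:h onto floor
drop 2:h onto {1:h}
drop 3:m onto {0:m}
drop 4:h onto {2:h}
drop 5:k onto {4:h}
drop 6:l onto {3:m, 5:k}
ground layer = {0:m, 1:h}
drop-orders for the pieces not yet dropped (sum over which currently-grounded one goes next):
  1 to go: {6} 1
  2 to go: {3,6} 1  {5,6} 1
  3 to go: {0,3,6} 1  {3,5,6} 2  {4,5,6} 1
  4 to go: {0,3,5,6} 3  {2,4,5,6} 1  {3,4,5,6} 3
  5 to go: {0,3,4,5,6} 6  {1,2,4,5,6} 1  {2,3,4,5,6} 4
  if 0:m drops first: 5 orders
  if 1:h drops first: 10 orders
heap linearizations: 15

15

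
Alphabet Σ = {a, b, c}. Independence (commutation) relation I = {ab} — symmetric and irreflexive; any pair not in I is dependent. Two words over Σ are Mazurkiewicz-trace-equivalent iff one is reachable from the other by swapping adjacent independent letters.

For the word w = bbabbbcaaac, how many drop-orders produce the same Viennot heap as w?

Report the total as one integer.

6

piece 0:b — minimal
piece 1:b rests on {0:b}
piece 2:a — minimal
piece 3:b rests on {1:b}
piece 4:b rests on {3:b}
piece 5:b rests on {4:b}
piece 6:c rests on {2:a, 5:b}
piece 7:a rests on {6:c}
piece 8:a rests on {7:a}
piece 9:a rests on {8:a}
piece 10:c rests on {9:a}
minimal pieces: {0:b, 2:a}
ways to finish when only these pieces remain (= sum over removing one remaining piece with nothing left below it):
  1 left: {10}→1
  2 left: {9,10}→1
  3 left: {8,9,10}→1
  4 left: {7,8,9,10}→1
  5 left: {6,7,8,9,10}→1
  6 left: {2,6,7,8,9,10}→1  {5,6,7,8,9,10}→1
  7 left: {2,5,6,7,8,9,10}→2  {4,5,6,7,8,9,10}→1
  8 left: {2,4,5,6,7,8,9,10}→3  {3,4,5,6,7,8,9,10}→1
  9 left: {1,3,4,5,6,7,8,9,10}→1  {2,3,4,5,6,7,8,9,10}→4
  placing 0:b first → 5 extensions
  placing 2:a first → 1 extensions
total linear extensions = 6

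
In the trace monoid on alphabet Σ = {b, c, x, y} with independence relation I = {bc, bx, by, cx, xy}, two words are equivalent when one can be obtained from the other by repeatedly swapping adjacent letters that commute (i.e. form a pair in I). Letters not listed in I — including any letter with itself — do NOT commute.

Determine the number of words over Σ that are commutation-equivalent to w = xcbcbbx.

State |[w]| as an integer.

drop 0:x onto floor
drop 1:c onto floor
drop 2:b onto floor
drop 3:c onto {1:c}
drop 4:b onto {2:b}
drop 5:b onto {4:b}
drop 6:x onto {0:x}
ground layer = {0:x, 1:c, 2:b}
drop-orders for the pieces not yet dropped (sum over which currently-grounded one goes next):
  1 to go: {3} 1  {5} 1  {6} 1
  2 to go: {0,6} 1  {1,3} 1  {3,5} 2  {3,6} 2  {4,5} 1  {5,6} 2
  3 to go: {0,3,6} 3  {0,5,6} 3  {1,3,5} 3  {1,3,6} 3  {2,4,5} 1  {3,4,5} 3  {3,5,6} 6  {4,5,6} 3
  4 to go: {0,1,3,6} 6  {0,3,5,6} 12  {0,4,5,6} 6  {1,3,4,5} 6  {1,3,5,6} 12  {2,3,4,5} 4  {2,4,5,6} 4  {3,4,5,6} 12
  5 to go: {0,1,3,5,6} 30  {0,2,4,5,6} 10  {0,3,4,5,6} 30  {1,2,3,4,5} 10  {1,3,4,5,6} 30  {2,3,4,5,6} 20
  if 0:x drops first: 60 orders
  if 1:c drops first: 60 orders
  if 2:b drops first: 90 orders
heap linearizations: 210

210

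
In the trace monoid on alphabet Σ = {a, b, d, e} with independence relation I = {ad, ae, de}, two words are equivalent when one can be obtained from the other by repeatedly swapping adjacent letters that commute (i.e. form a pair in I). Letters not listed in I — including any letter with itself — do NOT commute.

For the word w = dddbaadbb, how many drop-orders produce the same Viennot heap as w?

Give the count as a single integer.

3

drop 0:d onto floor
drop 1:d onto {0:d}
drop 2:d onto {1:d}
drop 3:b onto {2:d}
drop 4:a onto {3:b}
drop 5:a onto {4:a}
drop 6:d onto {3:b}
drop 7:b onto {5:a, 6:d}
drop 8:b onto {7:b}
ground layer = {0:d}
drop-orders for the pieces not yet dropped (sum over which currently-grounded one goes next):
  1 to go: {8} 1
  2 to go: {7,8} 1
  3 to go: {5,7,8} 1  {6,7,8} 1
  4 to go: {4,5,7,8} 1  {5,6,7,8} 2
  5 to go: {4,5,6,7,8} 3
  6 to go: {3,4,5,6,7,8} 3
  7 to go: {2,3,4,5,6,7,8} 3
  if 0:d drops first: 3 orders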